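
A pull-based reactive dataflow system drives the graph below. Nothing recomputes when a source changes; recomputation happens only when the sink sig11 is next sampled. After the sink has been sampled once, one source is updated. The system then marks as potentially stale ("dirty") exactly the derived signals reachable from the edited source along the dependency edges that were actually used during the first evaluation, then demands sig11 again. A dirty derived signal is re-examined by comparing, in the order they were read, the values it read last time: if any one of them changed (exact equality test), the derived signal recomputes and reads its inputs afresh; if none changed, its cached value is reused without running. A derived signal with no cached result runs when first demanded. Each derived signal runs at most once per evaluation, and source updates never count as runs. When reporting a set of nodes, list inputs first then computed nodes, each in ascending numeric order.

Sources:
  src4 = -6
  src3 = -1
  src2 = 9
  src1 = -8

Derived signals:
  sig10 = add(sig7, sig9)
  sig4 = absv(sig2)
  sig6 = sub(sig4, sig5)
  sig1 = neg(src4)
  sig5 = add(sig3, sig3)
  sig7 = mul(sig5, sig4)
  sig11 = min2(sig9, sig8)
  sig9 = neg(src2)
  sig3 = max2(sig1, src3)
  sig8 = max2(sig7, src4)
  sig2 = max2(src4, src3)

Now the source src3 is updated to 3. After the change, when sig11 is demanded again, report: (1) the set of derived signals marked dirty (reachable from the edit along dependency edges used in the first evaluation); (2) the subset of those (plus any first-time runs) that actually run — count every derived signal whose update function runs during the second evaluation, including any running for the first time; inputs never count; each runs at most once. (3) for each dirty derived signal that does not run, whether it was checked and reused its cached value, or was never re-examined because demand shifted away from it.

Marked dirty: sig2, sig3, sig4, sig5, sig7, sig8, sig11.
Derived signals that run: sig2, sig3, sig4, sig7, sig8, sig11 — 6 in total.
Checked but reused from cache: sig5.
Key observation: the cutoff stops propagation at sig5 — its inputs' values are unchanged, so it reuses its cache.

First evaluation (everything demanded from the output):
  sig1 = neg(-6) = 6
  sig2 = max2(-6, -1) = -1
  sig3 = max2(6, -1) = 6
  sig4 = absv(-1) = 1
  sig5 = add(6, 6) = 12
  sig7 = mul(12, 1) = 12
  sig8 = max2(12, -6) = 12
  sig9 = neg(9) = -9
  sig11 = min2(-9, 12) = -9

Propagation after the edit:
  sig2: runs — src3 -1->3; result 3.
  sig3: runs — src3 -1->3; result 6 (same value as before).
  sig4: runs — sig2 -1->3; result 3.
  sig5: checked — values it read are unchanged (sig3 unchanged, sig3 unchanged); reused cached 12 without running.
  sig7: runs — sig4 1->3; result 36.
  sig8: runs — sig7 12->36; result 36.
  sig11: runs — sig8 12->36; result -9 (same value as before).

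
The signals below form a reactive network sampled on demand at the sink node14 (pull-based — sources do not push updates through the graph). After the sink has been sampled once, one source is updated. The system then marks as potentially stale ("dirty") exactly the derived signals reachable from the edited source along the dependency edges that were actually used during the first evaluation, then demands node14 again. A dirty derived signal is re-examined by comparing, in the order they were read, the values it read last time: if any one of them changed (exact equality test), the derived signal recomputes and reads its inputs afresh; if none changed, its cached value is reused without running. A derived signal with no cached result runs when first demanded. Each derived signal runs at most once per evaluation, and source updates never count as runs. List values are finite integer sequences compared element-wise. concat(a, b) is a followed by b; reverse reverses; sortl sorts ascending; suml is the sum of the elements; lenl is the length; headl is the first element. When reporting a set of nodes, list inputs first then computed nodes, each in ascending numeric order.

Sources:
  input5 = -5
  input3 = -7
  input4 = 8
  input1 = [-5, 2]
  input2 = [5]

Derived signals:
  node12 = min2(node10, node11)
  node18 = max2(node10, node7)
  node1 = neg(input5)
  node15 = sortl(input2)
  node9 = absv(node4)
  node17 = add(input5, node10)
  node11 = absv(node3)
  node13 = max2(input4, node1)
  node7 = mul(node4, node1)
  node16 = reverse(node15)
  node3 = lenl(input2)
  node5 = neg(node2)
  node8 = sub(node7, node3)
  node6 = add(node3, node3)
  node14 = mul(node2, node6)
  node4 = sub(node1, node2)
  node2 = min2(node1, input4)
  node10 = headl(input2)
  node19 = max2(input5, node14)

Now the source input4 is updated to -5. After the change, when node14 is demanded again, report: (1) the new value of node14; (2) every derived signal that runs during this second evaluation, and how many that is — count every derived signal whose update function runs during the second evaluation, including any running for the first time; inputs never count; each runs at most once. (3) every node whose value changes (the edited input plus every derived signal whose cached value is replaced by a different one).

node14 now evaluates to -10.
Run set: node2, node14 (2 run).
Changed values: input4, node2, node14.

Initial pass — values computed on the first demand:
  node1 = neg(-5) = 5
  node2 = min2(5, 8) = 5
  node3 = lenl([5]) = 1
  node6 = add(1, 1) = 2
  node14 = mul(5, 2) = 10

Second demand — change propagation:
  node2: re-runs because input4 8->-5; new result -5.
  node14: re-runs because node2 5->-5; new result -10.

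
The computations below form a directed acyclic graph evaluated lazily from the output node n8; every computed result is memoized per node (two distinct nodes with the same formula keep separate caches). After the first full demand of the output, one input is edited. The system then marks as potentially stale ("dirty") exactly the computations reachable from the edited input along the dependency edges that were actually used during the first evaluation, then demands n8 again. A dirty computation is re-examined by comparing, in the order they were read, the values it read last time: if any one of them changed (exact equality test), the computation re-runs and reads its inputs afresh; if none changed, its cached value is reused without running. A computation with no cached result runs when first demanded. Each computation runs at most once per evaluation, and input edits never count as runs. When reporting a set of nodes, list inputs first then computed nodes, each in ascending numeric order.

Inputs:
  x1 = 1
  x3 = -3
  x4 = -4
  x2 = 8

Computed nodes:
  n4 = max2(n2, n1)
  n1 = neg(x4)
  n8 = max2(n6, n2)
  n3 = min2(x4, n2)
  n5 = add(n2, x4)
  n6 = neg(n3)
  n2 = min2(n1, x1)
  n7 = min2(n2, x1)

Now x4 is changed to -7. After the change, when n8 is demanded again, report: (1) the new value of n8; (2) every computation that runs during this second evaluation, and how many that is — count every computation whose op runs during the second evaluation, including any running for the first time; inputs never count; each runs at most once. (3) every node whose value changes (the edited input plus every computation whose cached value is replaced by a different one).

Demanding n8 again yields 7.
5 computations run: n1, n2, n3, n6, n8.
The nodes whose values change: x4, n1, n3, n6, n8.

First demand of the output computes:
  n1 = neg(-4) = 4
  n2 = min2(4, 1) = 1
  n3 = min2(-4, 1) = -4
  n6 = neg(-4) = 4
  n8 = max2(4, 1) = 4

After the edit, cleaning proceeds:
  n1: a read changed (x4 -4->-7) — executes, giving 7.
  n2: a read changed (n1 4->7) — executes, giving 1 — identical to its old value.
  n3: a read changed (x4 -4->-7) — executes, giving -7.
  n6: a read changed (n3 -4->-7) — executes, giving 7.
  n8: a read changed (n6 4->7) — executes, giving 7.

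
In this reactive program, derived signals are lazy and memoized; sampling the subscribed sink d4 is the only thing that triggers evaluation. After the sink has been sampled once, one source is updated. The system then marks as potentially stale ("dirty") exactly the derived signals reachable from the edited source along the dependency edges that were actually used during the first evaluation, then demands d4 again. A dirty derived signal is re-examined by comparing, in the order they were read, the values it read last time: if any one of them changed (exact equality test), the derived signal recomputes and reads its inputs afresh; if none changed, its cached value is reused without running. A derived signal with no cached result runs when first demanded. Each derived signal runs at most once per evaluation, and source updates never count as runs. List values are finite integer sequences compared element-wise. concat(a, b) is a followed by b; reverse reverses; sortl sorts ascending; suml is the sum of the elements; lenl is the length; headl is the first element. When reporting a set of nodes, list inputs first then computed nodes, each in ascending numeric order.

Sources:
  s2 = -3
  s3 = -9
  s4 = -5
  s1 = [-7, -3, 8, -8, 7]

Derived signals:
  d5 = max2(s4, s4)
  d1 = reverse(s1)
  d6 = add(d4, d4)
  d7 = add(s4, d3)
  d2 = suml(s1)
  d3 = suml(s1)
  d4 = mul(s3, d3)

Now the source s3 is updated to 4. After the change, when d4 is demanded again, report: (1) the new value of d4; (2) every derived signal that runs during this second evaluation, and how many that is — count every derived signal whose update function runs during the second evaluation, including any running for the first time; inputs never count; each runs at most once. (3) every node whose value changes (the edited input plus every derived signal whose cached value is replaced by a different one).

Demanding d4 again yields -12.
1 derived signals run: d4.
The nodes whose values change: s3, d4.

First demand of the output computes:
  d3 = suml([-7, -3, 8, -8, 7]) = -3
  d4 = mul(-9, -3) = 27

After the edit, cleaning proceeds:
  d4: a read changed (s3 -9->4) — executes, giving -12.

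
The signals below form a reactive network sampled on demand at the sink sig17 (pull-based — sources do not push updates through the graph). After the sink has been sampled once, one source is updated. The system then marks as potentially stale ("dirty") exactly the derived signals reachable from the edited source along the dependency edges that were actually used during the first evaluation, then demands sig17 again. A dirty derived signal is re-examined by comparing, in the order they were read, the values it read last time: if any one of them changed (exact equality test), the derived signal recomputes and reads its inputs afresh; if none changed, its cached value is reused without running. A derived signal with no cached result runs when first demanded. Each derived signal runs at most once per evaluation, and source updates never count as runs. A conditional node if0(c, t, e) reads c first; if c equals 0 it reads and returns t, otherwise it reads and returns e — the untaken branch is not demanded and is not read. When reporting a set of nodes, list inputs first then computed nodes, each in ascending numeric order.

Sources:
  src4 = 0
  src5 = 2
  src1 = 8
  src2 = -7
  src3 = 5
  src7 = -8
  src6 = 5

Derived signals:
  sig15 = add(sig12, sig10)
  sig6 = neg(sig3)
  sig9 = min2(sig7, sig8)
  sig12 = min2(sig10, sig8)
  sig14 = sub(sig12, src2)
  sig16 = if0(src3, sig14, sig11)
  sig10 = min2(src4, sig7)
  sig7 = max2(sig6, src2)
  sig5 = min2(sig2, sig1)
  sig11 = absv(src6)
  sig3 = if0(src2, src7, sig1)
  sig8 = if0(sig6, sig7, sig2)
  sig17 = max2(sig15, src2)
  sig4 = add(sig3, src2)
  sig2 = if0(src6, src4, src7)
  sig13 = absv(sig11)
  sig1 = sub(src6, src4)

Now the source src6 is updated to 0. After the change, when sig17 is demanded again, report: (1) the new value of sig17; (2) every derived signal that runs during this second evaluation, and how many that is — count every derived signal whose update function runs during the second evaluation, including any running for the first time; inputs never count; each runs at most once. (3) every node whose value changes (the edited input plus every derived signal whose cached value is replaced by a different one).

sig17 now evaluates to 0.
Run set: sig1, sig3, sig6, sig7, sig8, sig10, sig12, sig15, sig17 (9 run).
Changed values: src6, sig1, sig3, sig6, sig7, sig8, sig10, sig12, sig15, sig17.
The important point: the flipped condition redirects demand; sig2 is left stale, never re-checked.

Initial pass — values computed on the first demand:
  sig1 = sub(5, 0) = 5
  sig2 = if0(src6=5 -> else branch src7) = -8
  sig3 = if0(src2=-7 -> else branch sig1) = 5
  sig6 = neg(5) = -5
  sig7 = max2(-5, -7) = -5
  sig8 = if0(sig6=-5 -> else branch sig2) = -8
  sig10 = min2(0, -5) = -5
  sig12 = min2(-5, -8) = -8
  sig15 = add(-8, -5) = -13
  sig17 = max2(-13, -7) = -7

Second demand — change propagation:
  sig1: re-runs because src6 5->0; new result 0.
  sig2: dirty yet unreached — the second evaluation never asks for it.
  sig3: re-runs because sig1 5->0; new result 0.
  sig6: re-runs because sig3 5->0; new result 0.
  sig7: re-runs because sig6 -5->0; new result 0.
  sig8: re-runs because sig6 -5->0; new result 0.
  sig10: re-runs because sig7 -5->0; new result 0.
  sig12: re-runs because sig10 -5->0; sig8 -8->0; new result 0.
  sig15: re-runs because sig12 -8->0; sig10 -5->0; new result 0.
  sig17: re-runs because sig15 -13->0; new result 0.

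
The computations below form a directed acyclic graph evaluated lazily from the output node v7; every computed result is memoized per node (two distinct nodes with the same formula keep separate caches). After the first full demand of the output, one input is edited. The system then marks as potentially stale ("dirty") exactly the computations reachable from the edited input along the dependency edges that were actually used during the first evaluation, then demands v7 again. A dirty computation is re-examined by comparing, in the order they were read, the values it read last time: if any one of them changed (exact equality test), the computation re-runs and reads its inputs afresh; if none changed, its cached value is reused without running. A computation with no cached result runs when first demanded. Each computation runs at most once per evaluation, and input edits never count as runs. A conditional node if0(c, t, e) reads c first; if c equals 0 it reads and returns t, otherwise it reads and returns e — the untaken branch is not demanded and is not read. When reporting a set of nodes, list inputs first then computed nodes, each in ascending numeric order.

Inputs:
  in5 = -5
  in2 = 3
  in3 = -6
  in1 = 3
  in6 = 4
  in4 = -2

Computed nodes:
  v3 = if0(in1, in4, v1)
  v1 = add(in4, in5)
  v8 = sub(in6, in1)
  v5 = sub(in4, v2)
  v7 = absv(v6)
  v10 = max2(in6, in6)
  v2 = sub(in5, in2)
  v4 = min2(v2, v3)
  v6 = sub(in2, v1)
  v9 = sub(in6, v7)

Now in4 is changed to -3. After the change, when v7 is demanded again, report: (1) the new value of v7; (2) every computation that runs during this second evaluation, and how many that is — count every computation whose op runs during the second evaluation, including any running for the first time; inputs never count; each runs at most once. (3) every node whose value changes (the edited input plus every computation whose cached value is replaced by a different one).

Demanding v7 again yields 11.
3 computations run: v1, v6, v7.
The nodes whose values change: in4, v1, v6, v7.

First demand of the output computes:
  v1 = add(-2, -5) = -7
  v6 = sub(3, -7) = 10
  v7 = absv(10) = 10

After the edit, cleaning proceeds:
  v1: a read changed (in4 -2->-3) — executes, giving -8.
  v6: a read changed (v1 -7->-8) — executes, giving 11.
  v7: a read changed (v6 10->11) — executes, giving 11.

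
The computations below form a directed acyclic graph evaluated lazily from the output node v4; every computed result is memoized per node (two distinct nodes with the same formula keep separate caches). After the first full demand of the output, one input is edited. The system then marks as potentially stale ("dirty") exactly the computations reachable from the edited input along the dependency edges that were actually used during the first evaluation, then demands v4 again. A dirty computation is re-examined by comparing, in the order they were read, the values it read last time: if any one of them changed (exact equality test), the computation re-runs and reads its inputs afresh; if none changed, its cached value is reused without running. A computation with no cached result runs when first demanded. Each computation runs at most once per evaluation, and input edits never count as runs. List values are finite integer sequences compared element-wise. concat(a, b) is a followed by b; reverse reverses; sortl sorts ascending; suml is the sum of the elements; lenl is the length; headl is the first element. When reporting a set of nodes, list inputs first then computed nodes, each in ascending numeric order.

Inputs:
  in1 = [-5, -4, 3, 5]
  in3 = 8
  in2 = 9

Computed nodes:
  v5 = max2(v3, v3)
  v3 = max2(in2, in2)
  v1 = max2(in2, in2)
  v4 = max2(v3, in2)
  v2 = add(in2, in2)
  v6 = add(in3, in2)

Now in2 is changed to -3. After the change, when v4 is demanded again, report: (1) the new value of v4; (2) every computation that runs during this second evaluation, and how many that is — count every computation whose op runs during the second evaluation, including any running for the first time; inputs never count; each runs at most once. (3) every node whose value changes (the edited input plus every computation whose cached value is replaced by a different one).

First demand of the output computes:
  v3 = max2(9, 9) = 9
  v4 = max2(9, 9) = 9

After the edit, cleaning proceeds:
  v3: a read changed (in2 9->-3; in2 9->-3) — executes, giving -3.
  v4: a read changed (v3 9->-3; in2 9->-3) — executes, giving -3.

Demanding v4 again yields -3.
2 computations run: v3, v4.
The nodes whose values change: in2, v3, v4.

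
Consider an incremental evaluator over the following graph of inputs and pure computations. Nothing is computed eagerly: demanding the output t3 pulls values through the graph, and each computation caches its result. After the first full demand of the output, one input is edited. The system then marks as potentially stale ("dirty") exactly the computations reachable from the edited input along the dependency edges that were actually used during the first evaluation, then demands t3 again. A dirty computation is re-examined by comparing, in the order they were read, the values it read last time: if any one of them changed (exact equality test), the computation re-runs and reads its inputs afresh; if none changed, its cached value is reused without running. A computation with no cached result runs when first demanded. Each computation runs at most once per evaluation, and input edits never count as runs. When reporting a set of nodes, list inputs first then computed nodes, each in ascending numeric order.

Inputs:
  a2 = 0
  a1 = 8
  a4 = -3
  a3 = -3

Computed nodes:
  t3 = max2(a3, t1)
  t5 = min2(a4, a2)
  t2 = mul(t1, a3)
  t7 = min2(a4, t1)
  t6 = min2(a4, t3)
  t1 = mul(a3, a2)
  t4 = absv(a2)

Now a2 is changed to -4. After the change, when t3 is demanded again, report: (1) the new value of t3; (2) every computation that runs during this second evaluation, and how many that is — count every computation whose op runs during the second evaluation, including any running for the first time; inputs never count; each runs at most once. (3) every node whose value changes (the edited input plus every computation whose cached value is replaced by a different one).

Initial pass — values computed on the first demand:
  t1 = mul(-3, 0) = 0
  t3 = max2(-3, 0) = 0

Second demand — change propagation:
  t1: re-runs because a2 0->-4; new result 12.
  t3: re-runs because t1 0->12; new result 12.

t3 now evaluates to 12.
Run set: t1, t3 (2 run).
Changed values: a2, t1, t3.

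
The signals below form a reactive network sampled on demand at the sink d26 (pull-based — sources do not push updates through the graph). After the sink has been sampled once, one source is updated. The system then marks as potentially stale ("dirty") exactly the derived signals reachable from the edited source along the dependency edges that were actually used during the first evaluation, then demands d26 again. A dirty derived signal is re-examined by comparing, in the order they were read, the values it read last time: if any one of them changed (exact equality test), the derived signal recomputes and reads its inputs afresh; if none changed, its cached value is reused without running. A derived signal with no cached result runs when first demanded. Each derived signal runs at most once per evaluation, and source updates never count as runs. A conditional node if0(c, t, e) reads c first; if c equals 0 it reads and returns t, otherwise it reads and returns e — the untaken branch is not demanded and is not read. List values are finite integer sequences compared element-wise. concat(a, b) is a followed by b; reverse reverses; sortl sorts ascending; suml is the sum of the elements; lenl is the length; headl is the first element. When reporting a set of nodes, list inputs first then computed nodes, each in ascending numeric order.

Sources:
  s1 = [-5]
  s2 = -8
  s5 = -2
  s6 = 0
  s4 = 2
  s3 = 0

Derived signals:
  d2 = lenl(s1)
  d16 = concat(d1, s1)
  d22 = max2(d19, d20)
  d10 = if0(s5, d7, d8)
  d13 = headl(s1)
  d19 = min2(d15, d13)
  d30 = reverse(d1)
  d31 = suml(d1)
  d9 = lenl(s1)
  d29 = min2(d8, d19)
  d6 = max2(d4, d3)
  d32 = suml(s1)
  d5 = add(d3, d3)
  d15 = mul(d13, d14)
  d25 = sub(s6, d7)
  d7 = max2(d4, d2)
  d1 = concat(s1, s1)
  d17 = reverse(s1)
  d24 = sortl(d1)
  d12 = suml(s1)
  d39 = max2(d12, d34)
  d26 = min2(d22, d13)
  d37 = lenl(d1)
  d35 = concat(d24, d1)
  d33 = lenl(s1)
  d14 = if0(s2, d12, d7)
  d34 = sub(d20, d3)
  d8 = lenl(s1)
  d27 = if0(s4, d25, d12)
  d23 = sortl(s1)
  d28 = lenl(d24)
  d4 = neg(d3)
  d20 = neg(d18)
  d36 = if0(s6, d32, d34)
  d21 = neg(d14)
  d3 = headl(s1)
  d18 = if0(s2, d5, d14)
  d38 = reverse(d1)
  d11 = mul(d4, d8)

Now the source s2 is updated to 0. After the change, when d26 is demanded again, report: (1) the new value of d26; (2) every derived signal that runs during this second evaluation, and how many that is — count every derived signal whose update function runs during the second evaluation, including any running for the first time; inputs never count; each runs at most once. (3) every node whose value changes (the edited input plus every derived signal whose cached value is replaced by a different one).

Initial pass — values computed on the first demand:
  d2 = lenl([-5]) = 1
  d3 = headl([-5]) = -5
  d4 = neg(-5) = 5
  d7 = max2(5, 1) = 5
  d13 = headl([-5]) = -5
  d14 = if0(s2=-8 -> else branch d7) = 5
  d15 = mul(-5, 5) = -25
  d18 = if0(s2=-8 -> else branch d14) = 5
  d19 = min2(-25, -5) = -25
  d20 = neg(5) = -5
  d22 = max2(-25, -5) = -5
  d26 = min2(-5, -5) = -5

Second demand — change propagation:
  d5: newly demanded (no cache) — executes and yields -10.
  d12: newly demanded (no cache) — executes and yields -5.
  d14: re-runs because s2 -8->0; new result -5.
  d15: re-runs because d14 5->-5; new result 25.
  d18: re-runs because s2 -8->0; d14 5->-5; new result -10.
  d19: re-runs because d15 -25->25; new result -5.
  d20: re-runs because d18 5->-10; new result 10.
  d22: re-runs because d19 -25->-5; d20 -5->10; new result 10.
  d26: re-runs because d22 -5->10; new result -5 (unchanged).

The important point: the flipped condition pulls in fresh nodes; d5, d12 run for the first time.

d26 now evaluates to -5.
Run set: d5, d12, d14, d15, d18, d19, d20, d22, d26 (9 run).
Changed values: s2, d14, d15, d18, d19, d20, d22.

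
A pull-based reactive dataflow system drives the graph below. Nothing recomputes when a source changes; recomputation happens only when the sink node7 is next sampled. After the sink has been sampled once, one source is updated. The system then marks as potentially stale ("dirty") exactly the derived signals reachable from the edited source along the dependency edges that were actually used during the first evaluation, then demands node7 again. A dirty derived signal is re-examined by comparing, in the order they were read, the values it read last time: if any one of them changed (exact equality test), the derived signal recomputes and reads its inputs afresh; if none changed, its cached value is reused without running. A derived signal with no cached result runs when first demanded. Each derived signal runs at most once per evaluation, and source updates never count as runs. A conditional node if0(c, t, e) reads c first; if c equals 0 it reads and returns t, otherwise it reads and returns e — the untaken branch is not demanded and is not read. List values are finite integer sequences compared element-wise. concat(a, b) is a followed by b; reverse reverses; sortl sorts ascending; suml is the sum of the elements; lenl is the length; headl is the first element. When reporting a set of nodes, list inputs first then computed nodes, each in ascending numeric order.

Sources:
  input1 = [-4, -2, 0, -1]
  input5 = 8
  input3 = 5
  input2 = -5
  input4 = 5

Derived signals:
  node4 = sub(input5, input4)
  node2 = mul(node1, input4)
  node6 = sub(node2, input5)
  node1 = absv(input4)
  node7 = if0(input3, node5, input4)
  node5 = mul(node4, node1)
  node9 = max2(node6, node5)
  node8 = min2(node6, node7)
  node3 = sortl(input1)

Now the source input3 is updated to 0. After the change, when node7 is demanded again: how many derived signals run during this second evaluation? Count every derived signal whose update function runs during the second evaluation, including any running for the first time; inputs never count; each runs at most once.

First evaluation (everything demanded from the output):
  node7 = if0(input3=5 -> else branch input4) = 5

Propagation after the edit:
  node1: demanded for the first time — runs, produces 5.
  node4: demanded for the first time — runs, produces 3.
  node5: demanded for the first time — runs, produces 15.
  node7: runs — input3 5->0; result 15.

Key observation: a condition flipped, so demand reaches new nodes — node1, node4, node5 run for the first time.

Derived signals that run: node1, node4, node5, node7 — 4 in total.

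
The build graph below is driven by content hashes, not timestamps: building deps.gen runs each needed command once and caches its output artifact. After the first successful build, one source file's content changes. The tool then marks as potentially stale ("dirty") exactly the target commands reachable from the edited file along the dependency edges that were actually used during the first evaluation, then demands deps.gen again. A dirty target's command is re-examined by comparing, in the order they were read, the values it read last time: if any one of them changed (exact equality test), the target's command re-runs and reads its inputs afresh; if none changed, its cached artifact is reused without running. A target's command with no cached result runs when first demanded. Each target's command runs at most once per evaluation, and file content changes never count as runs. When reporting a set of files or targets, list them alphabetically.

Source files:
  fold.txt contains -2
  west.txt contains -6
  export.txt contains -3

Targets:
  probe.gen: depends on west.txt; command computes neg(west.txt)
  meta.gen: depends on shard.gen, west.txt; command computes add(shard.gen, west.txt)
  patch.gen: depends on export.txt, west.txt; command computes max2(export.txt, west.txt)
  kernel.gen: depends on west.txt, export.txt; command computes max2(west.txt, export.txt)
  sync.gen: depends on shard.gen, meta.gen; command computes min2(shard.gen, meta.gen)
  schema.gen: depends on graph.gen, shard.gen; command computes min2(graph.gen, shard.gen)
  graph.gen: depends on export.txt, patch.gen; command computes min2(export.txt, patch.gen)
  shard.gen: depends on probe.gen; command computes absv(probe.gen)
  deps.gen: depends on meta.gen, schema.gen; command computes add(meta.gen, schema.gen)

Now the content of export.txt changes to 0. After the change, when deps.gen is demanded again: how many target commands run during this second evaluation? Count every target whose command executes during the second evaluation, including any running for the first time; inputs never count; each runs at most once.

Run set: deps.gen, graph.gen, patch.gen, schema.gen (4 run).

Initial pass — values computed on the first demand:
  patch.gen = max2(-3, -6) = -3
  graph.gen = min2(-3, -3) = -3
  probe.gen = neg(-6) = 6
  shard.gen = absv(6) = 6
  meta.gen = add(6, -6) = 0
  schema.gen = min2(-3, 6) = -3
  deps.gen = add(0, -3) = -3

Second demand — change propagation:
  patch.gen: re-runs because export.txt -3->0; new result 0.
  graph.gen: re-runs because export.txt -3->0; patch.gen -3->0; new result 0.
  schema.gen: re-runs because graph.gen -3->0; new result 0.
  deps.gen: re-runs because schema.gen -3->0; new result 0.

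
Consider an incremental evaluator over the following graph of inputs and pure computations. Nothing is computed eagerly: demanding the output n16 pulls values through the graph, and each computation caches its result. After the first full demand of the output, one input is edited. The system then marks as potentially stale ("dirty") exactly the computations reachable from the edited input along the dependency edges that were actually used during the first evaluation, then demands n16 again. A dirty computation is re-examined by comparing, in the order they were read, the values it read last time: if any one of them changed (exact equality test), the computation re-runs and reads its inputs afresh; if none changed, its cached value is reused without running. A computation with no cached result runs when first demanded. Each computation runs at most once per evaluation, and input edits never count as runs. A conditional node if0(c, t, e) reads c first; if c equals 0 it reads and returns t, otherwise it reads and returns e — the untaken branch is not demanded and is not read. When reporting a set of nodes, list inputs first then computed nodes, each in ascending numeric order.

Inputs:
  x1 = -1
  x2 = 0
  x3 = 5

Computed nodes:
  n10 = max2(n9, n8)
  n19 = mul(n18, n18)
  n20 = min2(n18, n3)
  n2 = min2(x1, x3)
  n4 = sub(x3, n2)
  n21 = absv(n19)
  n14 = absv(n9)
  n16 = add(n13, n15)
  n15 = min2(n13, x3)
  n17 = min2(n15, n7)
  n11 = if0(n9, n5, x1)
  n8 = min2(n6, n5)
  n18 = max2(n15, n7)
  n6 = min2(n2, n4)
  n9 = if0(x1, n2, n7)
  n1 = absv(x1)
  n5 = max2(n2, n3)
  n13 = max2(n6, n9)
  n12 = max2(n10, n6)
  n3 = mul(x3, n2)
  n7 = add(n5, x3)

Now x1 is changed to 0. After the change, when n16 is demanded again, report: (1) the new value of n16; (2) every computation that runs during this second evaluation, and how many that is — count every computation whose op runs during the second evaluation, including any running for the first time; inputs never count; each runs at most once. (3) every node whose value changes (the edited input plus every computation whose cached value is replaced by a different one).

n16 now evaluates to 0.
Run set: n2, n4, n6, n9, n13, n15, n16 (7 run).
Changed values: x1, n2, n4, n6, n9, n13, n15, n16.
The important point: the flipped condition redirects demand; n3, n5, n7 are left stale, never re-checked.

Initial pass — values computed on the first demand:
  n2 = min2(-1, 5) = -1
  n3 = mul(5, -1) = -5
  n4 = sub(5, -1) = 6
  n5 = max2(-1, -5) = -1
  n6 = min2(-1, 6) = -1
  n7 = add(-1, 5) = 4
  n9 = if0(x1=-1 -> else branch n7) = 4
  n13 = max2(-1, 4) = 4
  n15 = min2(4, 5) = 4
  n16 = add(4, 4) = 8

Second demand — change propagation:
  n2: re-runs because x1 -1->0; new result 0.
  n3: dirty yet unreached — the second evaluation never asks for it.
  n4: re-runs because n2 -1->0; new result 5.
  n5: dirty yet unreached — the second evaluation never asks for it.
  n6: re-runs because n2 -1->0; n4 6->5; new result 0.
  n7: dirty yet unreached — the second evaluation never asks for it.
  n9: re-runs because x1 -1->0; new result 0.
  n13: re-runs because n6 -1->0; n9 4->0; new result 0.
  n15: re-runs because n13 4->0; new result 0.
  n16: re-runs because n13 4->0; n15 4->0; new result 0.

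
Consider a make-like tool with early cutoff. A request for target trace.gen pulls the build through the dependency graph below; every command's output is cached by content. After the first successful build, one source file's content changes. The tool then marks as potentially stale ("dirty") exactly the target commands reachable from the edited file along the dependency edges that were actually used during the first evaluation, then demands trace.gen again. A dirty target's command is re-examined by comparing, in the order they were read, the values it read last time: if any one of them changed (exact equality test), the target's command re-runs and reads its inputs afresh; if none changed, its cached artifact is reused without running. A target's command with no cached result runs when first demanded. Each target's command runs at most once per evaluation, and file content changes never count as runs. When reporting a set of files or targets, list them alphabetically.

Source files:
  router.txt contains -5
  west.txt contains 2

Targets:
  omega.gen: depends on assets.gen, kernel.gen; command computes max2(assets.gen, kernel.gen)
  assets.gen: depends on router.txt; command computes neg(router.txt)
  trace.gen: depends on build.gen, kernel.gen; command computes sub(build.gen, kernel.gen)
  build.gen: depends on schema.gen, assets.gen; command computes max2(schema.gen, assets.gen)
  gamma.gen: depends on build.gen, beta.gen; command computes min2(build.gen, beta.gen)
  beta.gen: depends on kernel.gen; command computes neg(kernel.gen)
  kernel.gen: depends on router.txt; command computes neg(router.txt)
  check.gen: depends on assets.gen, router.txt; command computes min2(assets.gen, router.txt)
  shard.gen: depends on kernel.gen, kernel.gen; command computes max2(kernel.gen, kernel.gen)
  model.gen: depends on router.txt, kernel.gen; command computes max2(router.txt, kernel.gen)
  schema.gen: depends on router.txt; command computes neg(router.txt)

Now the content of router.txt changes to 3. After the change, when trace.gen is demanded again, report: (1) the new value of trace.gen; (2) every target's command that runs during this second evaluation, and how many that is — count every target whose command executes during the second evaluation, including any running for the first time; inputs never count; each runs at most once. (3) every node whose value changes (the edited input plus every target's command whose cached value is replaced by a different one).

Demanding trace.gen again yields 0.
5 target commands run: assets.gen, build.gen, kernel.gen, schema.gen, trace.gen.
The nodes whose values change: assets.gen, build.gen, kernel.gen, router.txt, schema.gen.

First demand of the output computes:
  assets.gen = neg(-5) = 5
  kernel.gen = neg(-5) = 5
  schema.gen = neg(-5) = 5
  build.gen = max2(5, 5) = 5
  trace.gen = sub(5, 5) = 0

After the edit, cleaning proceeds:
  assets.gen: a read changed (router.txt -5->3) — executes, giving -3.
  kernel.gen: a read changed (router.txt -5->3) — executes, giving -3.
  schema.gen: a read changed (router.txt -5->3) — executes, giving -3.
  build.gen: a read changed (schema.gen 5->-3; assets.gen 5->-3) — executes, giving -3.
  trace.gen: a read changed (build.gen 5->-3; kernel.gen 5->-3) — executes, giving 0 — identical to its old value.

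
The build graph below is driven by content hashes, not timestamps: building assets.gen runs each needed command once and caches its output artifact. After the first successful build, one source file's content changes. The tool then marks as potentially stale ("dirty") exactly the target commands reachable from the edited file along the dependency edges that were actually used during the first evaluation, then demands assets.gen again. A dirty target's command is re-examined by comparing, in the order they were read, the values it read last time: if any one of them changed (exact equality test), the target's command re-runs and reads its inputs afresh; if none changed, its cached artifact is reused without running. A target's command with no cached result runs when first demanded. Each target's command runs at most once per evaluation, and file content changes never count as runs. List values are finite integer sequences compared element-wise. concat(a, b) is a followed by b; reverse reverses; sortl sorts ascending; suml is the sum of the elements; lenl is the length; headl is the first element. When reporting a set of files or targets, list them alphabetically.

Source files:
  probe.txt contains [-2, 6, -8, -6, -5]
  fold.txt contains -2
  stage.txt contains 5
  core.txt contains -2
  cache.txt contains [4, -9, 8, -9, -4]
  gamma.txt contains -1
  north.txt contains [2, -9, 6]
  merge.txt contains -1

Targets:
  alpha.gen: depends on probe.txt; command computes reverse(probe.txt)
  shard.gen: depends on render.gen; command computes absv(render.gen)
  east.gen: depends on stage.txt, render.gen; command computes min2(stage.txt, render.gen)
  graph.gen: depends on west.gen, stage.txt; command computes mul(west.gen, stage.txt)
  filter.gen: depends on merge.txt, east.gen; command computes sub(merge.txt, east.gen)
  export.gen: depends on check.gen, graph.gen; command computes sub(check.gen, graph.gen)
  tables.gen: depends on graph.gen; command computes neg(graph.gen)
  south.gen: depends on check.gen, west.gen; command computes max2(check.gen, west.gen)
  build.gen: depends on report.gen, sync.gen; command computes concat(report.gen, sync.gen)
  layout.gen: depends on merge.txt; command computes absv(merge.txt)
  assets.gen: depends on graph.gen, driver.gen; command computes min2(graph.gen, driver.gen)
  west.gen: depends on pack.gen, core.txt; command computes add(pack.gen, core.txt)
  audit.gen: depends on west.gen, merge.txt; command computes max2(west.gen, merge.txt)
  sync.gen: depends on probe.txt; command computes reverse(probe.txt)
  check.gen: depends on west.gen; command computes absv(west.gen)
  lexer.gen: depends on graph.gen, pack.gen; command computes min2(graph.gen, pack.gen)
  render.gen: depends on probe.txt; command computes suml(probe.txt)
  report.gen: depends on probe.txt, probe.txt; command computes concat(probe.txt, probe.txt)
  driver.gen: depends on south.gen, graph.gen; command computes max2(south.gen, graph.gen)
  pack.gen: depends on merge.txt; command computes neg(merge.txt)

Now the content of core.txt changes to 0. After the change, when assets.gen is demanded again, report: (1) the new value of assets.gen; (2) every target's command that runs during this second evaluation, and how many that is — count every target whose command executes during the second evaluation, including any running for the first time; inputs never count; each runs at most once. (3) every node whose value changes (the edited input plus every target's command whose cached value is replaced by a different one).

assets.gen now evaluates to 5.
Run set: assets.gen, check.gen, driver.gen, graph.gen, south.gen, west.gen (6 run).
Changed values: assets.gen, core.txt, driver.gen, graph.gen, west.gen.

Initial pass — values computed on the first demand:
  pack.gen = neg(-1) = 1
  west.gen = add(1, -2) = -1
  check.gen = absv(-1) = 1
  graph.gen = mul(-1, 5) = -5
  south.gen = max2(1, -1) = 1
  driver.gen = max2(1, -5) = 1
  assets.gen = min2(-5, 1) = -5

Second demand — change propagation:
  west.gen: re-runs because core.txt -2->0; new result 1.
  check.gen: re-runs because west.gen -1->1; new result 1 (unchanged).
  graph.gen: re-runs because west.gen -1->1; new result 5.
  south.gen: re-runs because west.gen -1->1; new result 1 (unchanged).
  driver.gen: re-runs because graph.gen -5->5; new result 5.
  assets.gen: re-runs because graph.gen -5->5; driver.gen 1->5; new result 5.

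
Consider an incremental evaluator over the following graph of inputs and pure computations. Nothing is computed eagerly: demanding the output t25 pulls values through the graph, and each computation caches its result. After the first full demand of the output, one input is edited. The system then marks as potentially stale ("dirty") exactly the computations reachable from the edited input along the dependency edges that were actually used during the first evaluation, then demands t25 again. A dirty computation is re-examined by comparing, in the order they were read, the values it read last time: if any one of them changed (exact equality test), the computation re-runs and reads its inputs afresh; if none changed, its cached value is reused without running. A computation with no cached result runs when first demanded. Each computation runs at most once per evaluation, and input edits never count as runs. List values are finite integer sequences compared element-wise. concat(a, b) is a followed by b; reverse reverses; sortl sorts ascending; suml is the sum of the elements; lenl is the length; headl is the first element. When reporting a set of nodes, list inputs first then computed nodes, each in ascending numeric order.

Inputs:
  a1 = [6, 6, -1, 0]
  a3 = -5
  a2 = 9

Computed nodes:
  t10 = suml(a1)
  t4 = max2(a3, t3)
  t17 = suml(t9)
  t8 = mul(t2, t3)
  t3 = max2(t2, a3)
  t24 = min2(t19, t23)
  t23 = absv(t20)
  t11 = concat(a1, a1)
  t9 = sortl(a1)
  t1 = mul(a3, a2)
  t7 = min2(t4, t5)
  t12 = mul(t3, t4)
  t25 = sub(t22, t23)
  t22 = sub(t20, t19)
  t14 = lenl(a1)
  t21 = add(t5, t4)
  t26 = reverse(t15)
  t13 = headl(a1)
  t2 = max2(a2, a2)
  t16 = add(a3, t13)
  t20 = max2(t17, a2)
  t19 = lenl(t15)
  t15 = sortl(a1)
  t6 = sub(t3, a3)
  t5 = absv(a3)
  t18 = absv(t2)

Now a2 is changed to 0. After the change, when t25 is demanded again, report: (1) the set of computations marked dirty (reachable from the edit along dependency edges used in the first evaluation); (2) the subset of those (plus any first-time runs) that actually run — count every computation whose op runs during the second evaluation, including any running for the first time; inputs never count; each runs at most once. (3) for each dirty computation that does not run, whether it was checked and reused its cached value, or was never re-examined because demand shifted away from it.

Dirty set: t20, t22, t23, t25.
Run set: t20 (1 run).
Re-examined without running (cache reused): t22, t23, t25.
The important point: t20 recomputes to an identical value, and the output ends up unchanged.

Initial pass — values computed on the first demand:
  t9 = sortl([6, 6, -1, 0]) = [-1, 0, 6, 6]
  t15 = sortl([6, 6, -1, 0]) = [-1, 0, 6, 6]
  t17 = suml([-1, 0, 6, 6]) = 11
  t19 = lenl([-1, 0, 6, 6]) = 4
  t20 = max2(11, 9) = 11
  t22 = sub(11, 4) = 7
  t23 = absv(11) = 11
  t25 = sub(7, 11) = -4

Second demand — change propagation:
  t20: re-runs because a2 9->0; new result 11 (unchanged).
  t22: re-examined; everything it read last time is the same (t20 unchanged, t19 unchanged) — cache 7 kept, no run.
  t23: re-examined; everything it read last time is the same (t20 unchanged) — cache 11 kept, no run.
  t25: re-examined; everything it read last time is the same (t22 unchanged, t23 unchanged) — cache -4 kept, no run.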